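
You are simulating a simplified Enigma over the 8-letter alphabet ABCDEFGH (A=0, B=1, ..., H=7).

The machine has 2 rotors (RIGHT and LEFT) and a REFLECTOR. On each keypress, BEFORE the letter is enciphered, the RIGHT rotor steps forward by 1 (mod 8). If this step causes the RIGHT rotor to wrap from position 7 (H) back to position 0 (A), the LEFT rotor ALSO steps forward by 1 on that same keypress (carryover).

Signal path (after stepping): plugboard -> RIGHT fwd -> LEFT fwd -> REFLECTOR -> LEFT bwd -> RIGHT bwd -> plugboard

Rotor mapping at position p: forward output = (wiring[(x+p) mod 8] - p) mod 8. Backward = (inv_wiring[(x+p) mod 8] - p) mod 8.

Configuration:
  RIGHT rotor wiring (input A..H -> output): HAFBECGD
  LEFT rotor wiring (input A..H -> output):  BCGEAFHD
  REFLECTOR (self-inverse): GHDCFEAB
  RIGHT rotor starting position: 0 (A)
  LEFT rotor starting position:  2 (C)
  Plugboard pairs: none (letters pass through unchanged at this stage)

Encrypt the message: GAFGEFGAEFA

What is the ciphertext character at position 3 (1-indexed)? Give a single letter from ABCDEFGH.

Char 1 ('G'): step: R->1, L=2; G->plug->G->R->C->L->G->refl->A->L'->H->R'->A->plug->A
Char 2 ('A'): step: R->2, L=2; A->plug->A->R->D->L->D->refl->C->L'->B->R'->F->plug->F
Char 3 ('F'): step: R->3, L=2; F->plug->F->R->E->L->F->refl->E->L'->A->R'->E->plug->E

E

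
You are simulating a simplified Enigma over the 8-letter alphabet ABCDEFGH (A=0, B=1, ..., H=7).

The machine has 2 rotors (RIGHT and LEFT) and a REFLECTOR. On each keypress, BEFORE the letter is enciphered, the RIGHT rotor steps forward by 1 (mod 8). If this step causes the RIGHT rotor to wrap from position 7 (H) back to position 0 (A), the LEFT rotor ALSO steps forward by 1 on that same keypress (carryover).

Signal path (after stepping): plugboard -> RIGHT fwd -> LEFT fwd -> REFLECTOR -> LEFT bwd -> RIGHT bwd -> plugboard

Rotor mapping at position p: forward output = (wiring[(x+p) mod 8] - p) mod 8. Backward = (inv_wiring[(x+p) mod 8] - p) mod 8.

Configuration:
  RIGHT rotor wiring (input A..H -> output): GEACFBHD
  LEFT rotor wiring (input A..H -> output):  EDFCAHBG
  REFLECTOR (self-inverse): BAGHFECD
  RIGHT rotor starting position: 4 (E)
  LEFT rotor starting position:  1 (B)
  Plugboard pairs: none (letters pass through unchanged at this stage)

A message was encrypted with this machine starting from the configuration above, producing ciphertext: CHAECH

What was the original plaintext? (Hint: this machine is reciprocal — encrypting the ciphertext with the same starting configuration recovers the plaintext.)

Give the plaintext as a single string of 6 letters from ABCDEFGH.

Char 1 ('C'): step: R->5, L=1; C->plug->C->R->G->L->F->refl->E->L'->B->R'->D->plug->D
Char 2 ('H'): step: R->6, L=1; H->plug->H->R->D->L->H->refl->D->L'->H->R'->G->plug->G
Char 3 ('A'): step: R->7, L=1; A->plug->A->R->E->L->G->refl->C->L'->A->R'->H->plug->H
Char 4 ('E'): step: R->0, L->2 (L advanced); E->plug->E->R->F->L->E->refl->F->L'->D->R'->H->plug->H
Char 5 ('C'): step: R->1, L=2; C->plug->C->R->B->L->A->refl->B->L'->H->R'->B->plug->B
Char 6 ('H'): step: R->2, L=2; H->plug->H->R->C->L->G->refl->C->L'->G->R'->A->plug->A

Answer: DGHHBA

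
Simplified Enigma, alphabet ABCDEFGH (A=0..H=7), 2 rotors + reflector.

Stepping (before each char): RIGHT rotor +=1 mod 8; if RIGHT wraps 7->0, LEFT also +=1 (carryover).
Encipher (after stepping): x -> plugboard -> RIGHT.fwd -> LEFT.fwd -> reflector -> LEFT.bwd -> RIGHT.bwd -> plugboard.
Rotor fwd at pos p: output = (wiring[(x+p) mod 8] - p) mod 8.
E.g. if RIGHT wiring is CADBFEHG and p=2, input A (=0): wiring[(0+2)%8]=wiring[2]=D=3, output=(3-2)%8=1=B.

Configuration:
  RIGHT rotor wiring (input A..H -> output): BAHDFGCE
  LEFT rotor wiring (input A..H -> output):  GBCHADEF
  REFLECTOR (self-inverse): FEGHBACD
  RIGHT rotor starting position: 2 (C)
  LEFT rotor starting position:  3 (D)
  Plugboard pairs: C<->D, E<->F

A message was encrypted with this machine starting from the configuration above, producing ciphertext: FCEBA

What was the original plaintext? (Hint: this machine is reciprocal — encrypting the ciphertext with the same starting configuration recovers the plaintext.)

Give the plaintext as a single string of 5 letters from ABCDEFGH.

Answer: BGAAG

Derivation:
Char 1 ('F'): step: R->3, L=3; F->plug->E->R->B->L->F->refl->A->L'->C->R'->B->plug->B
Char 2 ('C'): step: R->4, L=3; C->plug->D->R->A->L->E->refl->B->L'->D->R'->G->plug->G
Char 3 ('E'): step: R->5, L=3; E->plug->F->R->C->L->A->refl->F->L'->B->R'->A->plug->A
Char 4 ('B'): step: R->6, L=3; B->plug->B->R->G->L->G->refl->C->L'->E->R'->A->plug->A
Char 5 ('A'): step: R->7, L=3; A->plug->A->R->F->L->D->refl->H->L'->H->R'->G->plug->G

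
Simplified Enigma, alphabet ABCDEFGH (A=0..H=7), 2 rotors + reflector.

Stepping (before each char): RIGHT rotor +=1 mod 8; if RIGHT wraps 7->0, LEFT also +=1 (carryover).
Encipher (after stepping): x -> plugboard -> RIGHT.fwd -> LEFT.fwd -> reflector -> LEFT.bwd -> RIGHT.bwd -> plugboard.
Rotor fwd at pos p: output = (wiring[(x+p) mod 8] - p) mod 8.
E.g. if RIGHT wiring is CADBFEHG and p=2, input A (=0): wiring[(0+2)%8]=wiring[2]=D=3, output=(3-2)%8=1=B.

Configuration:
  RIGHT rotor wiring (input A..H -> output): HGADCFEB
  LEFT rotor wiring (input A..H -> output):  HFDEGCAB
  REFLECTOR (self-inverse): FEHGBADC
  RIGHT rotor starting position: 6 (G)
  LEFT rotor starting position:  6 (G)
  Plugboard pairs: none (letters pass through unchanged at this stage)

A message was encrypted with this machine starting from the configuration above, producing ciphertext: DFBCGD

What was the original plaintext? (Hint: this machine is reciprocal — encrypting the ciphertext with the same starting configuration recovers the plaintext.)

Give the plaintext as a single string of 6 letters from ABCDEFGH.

Char 1 ('D'): step: R->7, L=6; D->plug->D->R->B->L->D->refl->G->L'->F->R'->H->plug->H
Char 2 ('F'): step: R->0, L->7 (L advanced); F->plug->F->R->F->L->H->refl->C->L'->A->R'->C->plug->C
Char 3 ('B'): step: R->1, L=7; B->plug->B->R->H->L->B->refl->E->L'->D->R'->F->plug->F
Char 4 ('C'): step: R->2, L=7; C->plug->C->R->A->L->C->refl->H->L'->F->R'->G->plug->G
Char 5 ('G'): step: R->3, L=7; G->plug->G->R->D->L->E->refl->B->L'->H->R'->B->plug->B
Char 6 ('D'): step: R->4, L=7; D->plug->D->R->F->L->H->refl->C->L'->A->R'->C->plug->C

Answer: HCFGBC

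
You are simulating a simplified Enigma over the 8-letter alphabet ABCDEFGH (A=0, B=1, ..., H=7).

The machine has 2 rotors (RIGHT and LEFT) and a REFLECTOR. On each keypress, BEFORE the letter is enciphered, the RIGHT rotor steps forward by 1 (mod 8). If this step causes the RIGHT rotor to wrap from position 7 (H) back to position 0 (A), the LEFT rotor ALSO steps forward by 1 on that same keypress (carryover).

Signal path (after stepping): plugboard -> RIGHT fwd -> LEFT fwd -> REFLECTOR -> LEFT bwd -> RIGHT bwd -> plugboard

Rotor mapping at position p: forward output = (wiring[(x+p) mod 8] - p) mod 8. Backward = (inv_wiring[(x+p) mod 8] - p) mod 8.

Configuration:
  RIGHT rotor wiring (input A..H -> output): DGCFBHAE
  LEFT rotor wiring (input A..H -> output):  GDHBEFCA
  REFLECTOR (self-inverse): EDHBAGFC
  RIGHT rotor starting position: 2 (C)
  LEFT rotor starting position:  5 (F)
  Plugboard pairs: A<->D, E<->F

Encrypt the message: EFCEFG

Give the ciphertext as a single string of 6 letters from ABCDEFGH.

Char 1 ('E'): step: R->3, L=5; E->plug->F->R->A->L->A->refl->E->L'->G->R'->B->plug->B
Char 2 ('F'): step: R->4, L=5; F->plug->E->R->H->L->H->refl->C->L'->F->R'->A->plug->D
Char 3 ('C'): step: R->5, L=5; C->plug->C->R->H->L->H->refl->C->L'->F->R'->F->plug->E
Char 4 ('E'): step: R->6, L=5; E->plug->F->R->H->L->H->refl->C->L'->F->R'->C->plug->C
Char 5 ('F'): step: R->7, L=5; F->plug->E->R->G->L->E->refl->A->L'->A->R'->G->plug->G
Char 6 ('G'): step: R->0, L->6 (L advanced); G->plug->G->R->A->L->E->refl->A->L'->C->R'->C->plug->C

Answer: BDECGC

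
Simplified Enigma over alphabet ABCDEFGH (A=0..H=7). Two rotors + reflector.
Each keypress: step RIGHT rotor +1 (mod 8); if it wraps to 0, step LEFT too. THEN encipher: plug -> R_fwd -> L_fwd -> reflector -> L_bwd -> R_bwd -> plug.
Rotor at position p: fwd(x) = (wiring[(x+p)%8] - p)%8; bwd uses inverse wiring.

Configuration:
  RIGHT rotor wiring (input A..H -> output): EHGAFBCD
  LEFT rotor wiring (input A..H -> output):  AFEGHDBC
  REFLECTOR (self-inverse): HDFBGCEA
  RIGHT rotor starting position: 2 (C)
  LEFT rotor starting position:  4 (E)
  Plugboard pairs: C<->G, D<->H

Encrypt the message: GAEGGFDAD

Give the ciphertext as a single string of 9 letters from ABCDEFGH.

Char 1 ('G'): step: R->3, L=4; G->plug->C->R->G->L->A->refl->H->L'->B->R'->F->plug->F
Char 2 ('A'): step: R->4, L=4; A->plug->A->R->B->L->H->refl->A->L'->G->R'->C->plug->G
Char 3 ('E'): step: R->5, L=4; E->plug->E->R->C->L->F->refl->C->L'->H->R'->D->plug->H
Char 4 ('G'): step: R->6, L=4; G->plug->C->R->G->L->A->refl->H->L'->B->R'->D->plug->H
Char 5 ('G'): step: R->7, L=4; G->plug->C->R->A->L->D->refl->B->L'->F->R'->B->plug->B
Char 6 ('F'): step: R->0, L->5 (L advanced); F->plug->F->R->B->L->E->refl->G->L'->A->R'->D->plug->H
Char 7 ('D'): step: R->1, L=5; D->plug->H->R->D->L->D->refl->B->L'->G->R'->A->plug->A
Char 8 ('A'): step: R->2, L=5; A->plug->A->R->E->L->A->refl->H->L'->F->R'->H->plug->D
Char 9 ('D'): step: R->3, L=5; D->plug->H->R->D->L->D->refl->B->L'->G->R'->C->plug->G

Answer: FGHHBHADG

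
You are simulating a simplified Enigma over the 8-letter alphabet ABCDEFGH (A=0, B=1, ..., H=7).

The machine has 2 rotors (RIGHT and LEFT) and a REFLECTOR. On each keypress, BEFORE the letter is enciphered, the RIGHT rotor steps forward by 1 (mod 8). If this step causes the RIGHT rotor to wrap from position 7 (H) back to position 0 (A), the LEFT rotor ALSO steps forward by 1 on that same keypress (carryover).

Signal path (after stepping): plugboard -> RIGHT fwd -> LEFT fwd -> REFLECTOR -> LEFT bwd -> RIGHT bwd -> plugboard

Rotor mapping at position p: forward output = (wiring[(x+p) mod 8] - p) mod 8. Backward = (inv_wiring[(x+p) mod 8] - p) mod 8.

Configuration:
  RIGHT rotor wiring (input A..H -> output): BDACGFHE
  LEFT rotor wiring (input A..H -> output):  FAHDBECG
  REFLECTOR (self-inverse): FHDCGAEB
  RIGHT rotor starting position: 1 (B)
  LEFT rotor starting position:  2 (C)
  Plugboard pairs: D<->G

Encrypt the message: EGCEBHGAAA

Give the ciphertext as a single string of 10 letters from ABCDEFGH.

Char 1 ('E'): step: R->2, L=2; E->plug->E->R->F->L->E->refl->G->L'->H->R'->G->plug->D
Char 2 ('G'): step: R->3, L=2; G->plug->D->R->E->L->A->refl->F->L'->A->R'->G->plug->D
Char 3 ('C'): step: R->4, L=2; C->plug->C->R->D->L->C->refl->D->L'->G->R'->H->plug->H
Char 4 ('E'): step: R->5, L=2; E->plug->E->R->G->L->D->refl->C->L'->D->R'->F->plug->F
Char 5 ('B'): step: R->6, L=2; B->plug->B->R->G->L->D->refl->C->L'->D->R'->C->plug->C
Char 6 ('H'): step: R->7, L=2; H->plug->H->R->A->L->F->refl->A->L'->E->R'->C->plug->C
Char 7 ('G'): step: R->0, L->3 (L advanced); G->plug->D->R->C->L->B->refl->H->L'->D->R'->B->plug->B
Char 8 ('A'): step: R->1, L=3; A->plug->A->R->C->L->B->refl->H->L'->D->R'->G->plug->D
Char 9 ('A'): step: R->2, L=3; A->plug->A->R->G->L->F->refl->A->L'->A->R'->B->plug->B
Char 10 ('A'): step: R->3, L=3; A->plug->A->R->H->L->E->refl->G->L'->B->R'->E->plug->E

Answer: DDHFCCBDBE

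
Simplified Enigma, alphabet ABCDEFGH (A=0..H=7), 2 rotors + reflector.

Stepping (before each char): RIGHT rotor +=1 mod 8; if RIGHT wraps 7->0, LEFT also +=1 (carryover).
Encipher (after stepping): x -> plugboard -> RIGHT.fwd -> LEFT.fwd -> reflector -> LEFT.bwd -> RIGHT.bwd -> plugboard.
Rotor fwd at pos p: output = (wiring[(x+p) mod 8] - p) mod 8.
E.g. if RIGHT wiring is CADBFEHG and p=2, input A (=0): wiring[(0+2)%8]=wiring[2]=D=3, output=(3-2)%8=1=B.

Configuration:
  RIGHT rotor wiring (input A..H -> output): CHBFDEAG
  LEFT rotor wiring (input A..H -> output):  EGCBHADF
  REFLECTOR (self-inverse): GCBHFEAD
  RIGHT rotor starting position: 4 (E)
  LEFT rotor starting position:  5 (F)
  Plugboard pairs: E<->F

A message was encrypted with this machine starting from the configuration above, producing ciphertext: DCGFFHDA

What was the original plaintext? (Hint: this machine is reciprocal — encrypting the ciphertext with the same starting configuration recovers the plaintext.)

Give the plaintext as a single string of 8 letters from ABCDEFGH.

Char 1 ('D'): step: R->5, L=5; D->plug->D->R->F->L->F->refl->E->L'->G->R'->H->plug->H
Char 2 ('C'): step: R->6, L=5; C->plug->C->R->E->L->B->refl->C->L'->H->R'->F->plug->E
Char 3 ('G'): step: R->7, L=5; G->plug->G->R->F->L->F->refl->E->L'->G->R'->E->plug->F
Char 4 ('F'): step: R->0, L->6 (L advanced); F->plug->E->R->D->L->A->refl->G->L'->C->R'->A->plug->A
Char 5 ('F'): step: R->1, L=6; F->plug->E->R->D->L->A->refl->G->L'->C->R'->D->plug->D
Char 6 ('H'): step: R->2, L=6; H->plug->H->R->F->L->D->refl->H->L'->B->R'->C->plug->C
Char 7 ('D'): step: R->3, L=6; D->plug->D->R->F->L->D->refl->H->L'->B->R'->C->plug->C
Char 8 ('A'): step: R->4, L=6; A->plug->A->R->H->L->C->refl->B->L'->G->R'->E->plug->F

Answer: HEFADCCF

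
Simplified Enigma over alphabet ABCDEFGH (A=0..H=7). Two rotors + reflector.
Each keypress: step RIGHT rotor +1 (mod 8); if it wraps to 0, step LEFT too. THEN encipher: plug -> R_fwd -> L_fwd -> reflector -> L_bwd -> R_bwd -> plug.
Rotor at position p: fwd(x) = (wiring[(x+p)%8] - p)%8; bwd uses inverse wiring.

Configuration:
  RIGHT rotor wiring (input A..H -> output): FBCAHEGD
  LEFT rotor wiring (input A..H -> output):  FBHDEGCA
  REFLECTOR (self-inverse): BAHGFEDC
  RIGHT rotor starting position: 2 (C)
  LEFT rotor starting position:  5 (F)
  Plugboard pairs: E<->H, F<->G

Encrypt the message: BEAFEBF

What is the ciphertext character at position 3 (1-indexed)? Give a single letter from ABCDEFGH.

Char 1 ('B'): step: R->3, L=5; B->plug->B->R->E->L->E->refl->F->L'->B->R'->C->plug->C
Char 2 ('E'): step: R->4, L=5; E->plug->H->R->E->L->E->refl->F->L'->B->R'->E->plug->H
Char 3 ('A'): step: R->5, L=5; A->plug->A->R->H->L->H->refl->C->L'->F->R'->F->plug->G

G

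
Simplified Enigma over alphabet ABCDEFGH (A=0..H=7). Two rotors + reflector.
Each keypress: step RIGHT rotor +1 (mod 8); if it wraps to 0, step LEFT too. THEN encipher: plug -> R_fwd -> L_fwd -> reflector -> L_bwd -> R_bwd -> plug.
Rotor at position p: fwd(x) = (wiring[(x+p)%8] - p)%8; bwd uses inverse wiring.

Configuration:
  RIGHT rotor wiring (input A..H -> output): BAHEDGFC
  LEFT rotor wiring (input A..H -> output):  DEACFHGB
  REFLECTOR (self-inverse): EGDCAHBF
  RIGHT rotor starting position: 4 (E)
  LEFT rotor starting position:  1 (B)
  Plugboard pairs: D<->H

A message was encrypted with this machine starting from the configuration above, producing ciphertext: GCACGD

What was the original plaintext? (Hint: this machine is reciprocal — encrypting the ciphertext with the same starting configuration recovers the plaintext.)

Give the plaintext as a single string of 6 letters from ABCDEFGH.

Char 1 ('G'): step: R->5, L=1; G->plug->G->R->H->L->C->refl->D->L'->A->R'->B->plug->B
Char 2 ('C'): step: R->6, L=1; C->plug->C->R->D->L->E->refl->A->L'->G->R'->F->plug->F
Char 3 ('A'): step: R->7, L=1; A->plug->A->R->D->L->E->refl->A->L'->G->R'->H->plug->D
Char 4 ('C'): step: R->0, L->2 (L advanced); C->plug->C->R->H->L->C->refl->D->L'->C->R'->H->plug->D
Char 5 ('G'): step: R->1, L=2; G->plug->G->R->B->L->A->refl->E->L'->E->R'->F->plug->F
Char 6 ('D'): step: R->2, L=2; D->plug->H->R->G->L->B->refl->G->L'->A->R'->F->plug->F

Answer: BFDDFF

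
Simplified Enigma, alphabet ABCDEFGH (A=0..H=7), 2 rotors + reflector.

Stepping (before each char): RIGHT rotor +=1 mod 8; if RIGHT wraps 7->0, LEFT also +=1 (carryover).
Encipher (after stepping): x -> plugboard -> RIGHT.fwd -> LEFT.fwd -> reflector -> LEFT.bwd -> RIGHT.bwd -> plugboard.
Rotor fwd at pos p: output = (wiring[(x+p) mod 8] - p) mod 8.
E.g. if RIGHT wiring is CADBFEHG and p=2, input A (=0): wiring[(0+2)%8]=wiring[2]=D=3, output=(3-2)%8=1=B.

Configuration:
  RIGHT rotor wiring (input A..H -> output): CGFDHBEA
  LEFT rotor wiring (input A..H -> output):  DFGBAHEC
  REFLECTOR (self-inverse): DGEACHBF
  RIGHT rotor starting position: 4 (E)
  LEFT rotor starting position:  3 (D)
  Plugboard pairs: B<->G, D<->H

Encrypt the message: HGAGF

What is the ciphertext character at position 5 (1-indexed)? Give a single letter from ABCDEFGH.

Char 1 ('H'): step: R->5, L=3; H->plug->D->R->F->L->A->refl->D->L'->H->R'->B->plug->G
Char 2 ('G'): step: R->6, L=3; G->plug->B->R->C->L->E->refl->C->L'->G->R'->A->plug->A
Char 3 ('A'): step: R->7, L=3; A->plug->A->R->B->L->F->refl->H->L'->E->R'->E->plug->E
Char 4 ('G'): step: R->0, L->4 (L advanced); G->plug->B->R->G->L->C->refl->E->L'->A->R'->H->plug->D
Char 5 ('F'): step: R->1, L=4; F->plug->F->R->D->L->G->refl->B->L'->F->R'->A->plug->A

A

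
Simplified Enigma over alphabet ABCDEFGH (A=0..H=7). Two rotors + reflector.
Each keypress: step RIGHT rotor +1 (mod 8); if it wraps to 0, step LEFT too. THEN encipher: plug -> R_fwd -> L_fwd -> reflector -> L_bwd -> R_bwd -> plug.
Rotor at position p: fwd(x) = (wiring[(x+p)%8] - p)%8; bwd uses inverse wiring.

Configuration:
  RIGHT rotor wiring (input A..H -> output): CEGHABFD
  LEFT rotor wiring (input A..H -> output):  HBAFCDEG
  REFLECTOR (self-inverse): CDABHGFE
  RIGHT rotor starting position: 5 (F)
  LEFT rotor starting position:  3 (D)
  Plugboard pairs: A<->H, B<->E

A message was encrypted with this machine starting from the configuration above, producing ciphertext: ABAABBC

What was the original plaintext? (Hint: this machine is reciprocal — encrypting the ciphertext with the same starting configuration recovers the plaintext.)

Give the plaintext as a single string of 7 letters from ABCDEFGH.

Answer: CGHCAEB

Derivation:
Char 1 ('A'): step: R->6, L=3; A->plug->H->R->D->L->B->refl->D->L'->E->R'->C->plug->C
Char 2 ('B'): step: R->7, L=3; B->plug->E->R->A->L->C->refl->A->L'->C->R'->G->plug->G
Char 3 ('A'): step: R->0, L->4 (L advanced); A->plug->H->R->D->L->C->refl->A->L'->C->R'->A->plug->H
Char 4 ('A'): step: R->1, L=4; A->plug->H->R->B->L->H->refl->E->L'->G->R'->C->plug->C
Char 5 ('B'): step: R->2, L=4; B->plug->E->R->D->L->C->refl->A->L'->C->R'->H->plug->A
Char 6 ('B'): step: R->3, L=4; B->plug->E->R->A->L->G->refl->F->L'->F->R'->B->plug->E
Char 7 ('C'): step: R->4, L=4; C->plug->C->R->B->L->H->refl->E->L'->G->R'->E->plug->B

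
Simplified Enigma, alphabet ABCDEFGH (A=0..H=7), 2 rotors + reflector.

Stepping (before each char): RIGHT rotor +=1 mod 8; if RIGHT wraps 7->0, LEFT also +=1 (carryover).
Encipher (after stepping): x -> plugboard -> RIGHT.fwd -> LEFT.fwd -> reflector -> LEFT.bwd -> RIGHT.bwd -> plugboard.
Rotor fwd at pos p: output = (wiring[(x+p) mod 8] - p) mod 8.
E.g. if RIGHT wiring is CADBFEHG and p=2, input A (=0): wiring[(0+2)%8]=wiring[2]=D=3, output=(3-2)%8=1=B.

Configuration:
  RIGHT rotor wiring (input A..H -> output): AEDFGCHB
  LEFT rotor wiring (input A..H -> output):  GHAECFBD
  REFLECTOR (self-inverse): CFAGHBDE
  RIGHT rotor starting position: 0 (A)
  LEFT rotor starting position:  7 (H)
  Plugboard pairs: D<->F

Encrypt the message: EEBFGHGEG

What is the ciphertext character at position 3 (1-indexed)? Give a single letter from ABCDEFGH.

Char 1 ('E'): step: R->1, L=7; E->plug->E->R->B->L->H->refl->E->L'->A->R'->G->plug->G
Char 2 ('E'): step: R->2, L=7; E->plug->E->R->F->L->D->refl->G->L'->G->R'->G->plug->G
Char 3 ('B'): step: R->3, L=7; B->plug->B->R->D->L->B->refl->F->L'->E->R'->D->plug->F

F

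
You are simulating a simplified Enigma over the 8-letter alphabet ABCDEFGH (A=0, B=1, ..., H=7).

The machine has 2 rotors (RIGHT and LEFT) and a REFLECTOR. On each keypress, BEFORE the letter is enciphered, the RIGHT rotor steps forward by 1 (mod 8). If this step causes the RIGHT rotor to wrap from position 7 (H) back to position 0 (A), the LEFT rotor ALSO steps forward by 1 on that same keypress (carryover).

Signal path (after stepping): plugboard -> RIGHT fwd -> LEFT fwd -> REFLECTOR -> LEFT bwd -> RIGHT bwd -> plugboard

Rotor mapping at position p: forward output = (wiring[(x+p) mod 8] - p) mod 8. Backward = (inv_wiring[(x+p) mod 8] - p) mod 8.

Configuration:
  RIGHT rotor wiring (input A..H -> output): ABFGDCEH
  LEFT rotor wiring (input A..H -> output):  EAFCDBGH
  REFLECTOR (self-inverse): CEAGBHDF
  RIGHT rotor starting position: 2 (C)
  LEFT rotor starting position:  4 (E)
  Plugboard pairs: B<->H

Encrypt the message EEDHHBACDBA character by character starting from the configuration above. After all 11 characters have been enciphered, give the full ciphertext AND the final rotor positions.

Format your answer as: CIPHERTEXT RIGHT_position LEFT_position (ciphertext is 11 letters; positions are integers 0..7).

Char 1 ('E'): step: R->3, L=4; E->plug->E->R->E->L->A->refl->C->L'->C->R'->H->plug->B
Char 2 ('E'): step: R->4, L=4; E->plug->E->R->E->L->A->refl->C->L'->C->R'->H->plug->B
Char 3 ('D'): step: R->5, L=4; D->plug->D->R->D->L->D->refl->G->L'->H->R'->B->plug->H
Char 4 ('H'): step: R->6, L=4; H->plug->B->R->B->L->F->refl->H->L'->A->R'->F->plug->F
Char 5 ('H'): step: R->7, L=4; H->plug->B->R->B->L->F->refl->H->L'->A->R'->A->plug->A
Char 6 ('B'): step: R->0, L->5 (L advanced); B->plug->H->R->H->L->G->refl->D->L'->E->R'->G->plug->G
Char 7 ('A'): step: R->1, L=5; A->plug->A->R->A->L->E->refl->B->L'->B->R'->E->plug->E
Char 8 ('C'): step: R->2, L=5; C->plug->C->R->B->L->B->refl->E->L'->A->R'->D->plug->D
Char 9 ('D'): step: R->3, L=5; D->plug->D->R->B->L->B->refl->E->L'->A->R'->B->plug->H
Char 10 ('B'): step: R->4, L=5; B->plug->H->R->C->L->C->refl->A->L'->F->R'->F->plug->F
Char 11 ('A'): step: R->5, L=5; A->plug->A->R->F->L->A->refl->C->L'->C->R'->C->plug->C
Final: ciphertext=BBHFAGEDHFC, RIGHT=5, LEFT=5

Answer: BBHFAGEDHFC 5 5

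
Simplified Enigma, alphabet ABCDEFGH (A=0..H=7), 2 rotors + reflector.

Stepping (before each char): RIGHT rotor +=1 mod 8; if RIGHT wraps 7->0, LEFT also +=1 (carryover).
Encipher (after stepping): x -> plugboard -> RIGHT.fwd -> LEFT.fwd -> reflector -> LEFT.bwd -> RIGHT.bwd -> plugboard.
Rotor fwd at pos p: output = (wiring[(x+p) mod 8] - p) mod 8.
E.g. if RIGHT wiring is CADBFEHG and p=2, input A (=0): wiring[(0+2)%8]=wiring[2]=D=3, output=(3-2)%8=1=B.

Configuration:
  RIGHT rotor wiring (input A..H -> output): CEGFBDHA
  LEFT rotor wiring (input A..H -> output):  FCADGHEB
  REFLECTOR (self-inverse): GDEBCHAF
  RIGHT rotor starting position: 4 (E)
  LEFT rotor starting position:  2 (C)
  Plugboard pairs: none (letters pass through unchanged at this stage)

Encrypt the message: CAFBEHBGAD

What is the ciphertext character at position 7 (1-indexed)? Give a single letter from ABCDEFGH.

Char 1 ('C'): step: R->5, L=2; C->plug->C->R->D->L->F->refl->H->L'->F->R'->D->plug->D
Char 2 ('A'): step: R->6, L=2; A->plug->A->R->B->L->B->refl->D->L'->G->R'->D->plug->D
Char 3 ('F'): step: R->7, L=2; F->plug->F->R->C->L->E->refl->C->L'->E->R'->G->plug->G
Char 4 ('B'): step: R->0, L->3 (L advanced); B->plug->B->R->E->L->G->refl->A->L'->A->R'->H->plug->H
Char 5 ('E'): step: R->1, L=3; E->plug->E->R->C->L->E->refl->C->L'->F->R'->B->plug->B
Char 6 ('H'): step: R->2, L=3; H->plug->H->R->C->L->E->refl->C->L'->F->R'->E->plug->E
Char 7 ('B'): step: R->3, L=3; B->plug->B->R->G->L->H->refl->F->L'->H->R'->F->plug->F

F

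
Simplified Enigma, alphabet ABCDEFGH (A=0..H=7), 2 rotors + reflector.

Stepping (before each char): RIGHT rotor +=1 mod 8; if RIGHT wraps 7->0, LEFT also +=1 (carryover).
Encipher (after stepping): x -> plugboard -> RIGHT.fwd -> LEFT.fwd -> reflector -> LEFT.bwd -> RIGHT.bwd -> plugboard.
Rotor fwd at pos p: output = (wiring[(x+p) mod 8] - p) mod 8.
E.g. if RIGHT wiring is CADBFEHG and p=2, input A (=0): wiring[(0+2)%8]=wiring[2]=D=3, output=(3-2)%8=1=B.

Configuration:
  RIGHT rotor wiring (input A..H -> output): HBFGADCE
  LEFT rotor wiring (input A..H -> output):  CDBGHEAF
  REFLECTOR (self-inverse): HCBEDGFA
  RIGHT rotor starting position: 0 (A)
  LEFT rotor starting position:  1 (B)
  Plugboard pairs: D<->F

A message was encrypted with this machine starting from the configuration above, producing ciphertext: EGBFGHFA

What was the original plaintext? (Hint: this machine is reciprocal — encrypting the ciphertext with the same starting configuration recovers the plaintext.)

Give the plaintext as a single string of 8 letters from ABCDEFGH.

Answer: GFEBBCGD

Derivation:
Char 1 ('E'): step: R->1, L=1; E->plug->E->R->C->L->F->refl->G->L'->D->R'->G->plug->G
Char 2 ('G'): step: R->2, L=1; G->plug->G->R->F->L->H->refl->A->L'->B->R'->D->plug->F
Char 3 ('B'): step: R->3, L=1; B->plug->B->R->F->L->H->refl->A->L'->B->R'->E->plug->E
Char 4 ('F'): step: R->4, L=1; F->plug->D->R->A->L->C->refl->B->L'->H->R'->B->plug->B
Char 5 ('G'): step: R->5, L=1; G->plug->G->R->B->L->A->refl->H->L'->F->R'->B->plug->B
Char 6 ('H'): step: R->6, L=1; H->plug->H->R->F->L->H->refl->A->L'->B->R'->C->plug->C
Char 7 ('F'): step: R->7, L=1; F->plug->D->R->G->L->E->refl->D->L'->E->R'->G->plug->G
Char 8 ('A'): step: R->0, L->2 (L advanced); A->plug->A->R->H->L->B->refl->C->L'->D->R'->F->plug->D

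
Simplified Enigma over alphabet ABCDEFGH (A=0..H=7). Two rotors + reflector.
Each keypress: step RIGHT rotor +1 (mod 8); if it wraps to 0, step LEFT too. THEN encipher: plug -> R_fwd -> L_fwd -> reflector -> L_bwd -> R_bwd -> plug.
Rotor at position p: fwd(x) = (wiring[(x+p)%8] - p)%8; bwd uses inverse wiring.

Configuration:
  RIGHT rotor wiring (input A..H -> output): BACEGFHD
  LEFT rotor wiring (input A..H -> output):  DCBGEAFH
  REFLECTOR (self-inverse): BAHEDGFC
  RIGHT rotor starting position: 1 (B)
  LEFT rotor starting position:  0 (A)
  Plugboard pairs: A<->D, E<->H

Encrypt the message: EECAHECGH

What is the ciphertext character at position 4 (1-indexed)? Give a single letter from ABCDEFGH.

Char 1 ('E'): step: R->2, L=0; E->plug->H->R->G->L->F->refl->G->L'->D->R'->D->plug->A
Char 2 ('E'): step: R->3, L=0; E->plug->H->R->H->L->H->refl->C->L'->B->R'->A->plug->D
Char 3 ('C'): step: R->4, L=0; C->plug->C->R->D->L->G->refl->F->L'->G->R'->G->plug->G
Char 4 ('A'): step: R->5, L=0; A->plug->D->R->E->L->E->refl->D->L'->A->R'->A->plug->D

D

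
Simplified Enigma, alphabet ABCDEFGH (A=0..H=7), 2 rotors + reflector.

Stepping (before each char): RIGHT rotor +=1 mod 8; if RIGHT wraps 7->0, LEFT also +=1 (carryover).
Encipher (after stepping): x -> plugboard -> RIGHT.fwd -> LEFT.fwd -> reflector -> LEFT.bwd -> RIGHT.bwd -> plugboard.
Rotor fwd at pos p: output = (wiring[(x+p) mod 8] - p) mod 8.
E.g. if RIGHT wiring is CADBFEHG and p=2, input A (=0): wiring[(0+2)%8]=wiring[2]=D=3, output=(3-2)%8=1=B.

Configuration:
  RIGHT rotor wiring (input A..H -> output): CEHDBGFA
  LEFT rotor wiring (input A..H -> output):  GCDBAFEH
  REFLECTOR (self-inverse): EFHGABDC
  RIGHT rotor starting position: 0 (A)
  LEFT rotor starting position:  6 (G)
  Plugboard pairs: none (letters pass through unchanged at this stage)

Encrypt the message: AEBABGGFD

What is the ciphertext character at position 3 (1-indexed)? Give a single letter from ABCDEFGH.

Char 1 ('A'): step: R->1, L=6; A->plug->A->R->D->L->E->refl->A->L'->C->R'->C->plug->C
Char 2 ('E'): step: R->2, L=6; E->plug->E->R->D->L->E->refl->A->L'->C->R'->H->plug->H
Char 3 ('B'): step: R->3, L=6; B->plug->B->R->G->L->C->refl->H->L'->H->R'->F->plug->F

F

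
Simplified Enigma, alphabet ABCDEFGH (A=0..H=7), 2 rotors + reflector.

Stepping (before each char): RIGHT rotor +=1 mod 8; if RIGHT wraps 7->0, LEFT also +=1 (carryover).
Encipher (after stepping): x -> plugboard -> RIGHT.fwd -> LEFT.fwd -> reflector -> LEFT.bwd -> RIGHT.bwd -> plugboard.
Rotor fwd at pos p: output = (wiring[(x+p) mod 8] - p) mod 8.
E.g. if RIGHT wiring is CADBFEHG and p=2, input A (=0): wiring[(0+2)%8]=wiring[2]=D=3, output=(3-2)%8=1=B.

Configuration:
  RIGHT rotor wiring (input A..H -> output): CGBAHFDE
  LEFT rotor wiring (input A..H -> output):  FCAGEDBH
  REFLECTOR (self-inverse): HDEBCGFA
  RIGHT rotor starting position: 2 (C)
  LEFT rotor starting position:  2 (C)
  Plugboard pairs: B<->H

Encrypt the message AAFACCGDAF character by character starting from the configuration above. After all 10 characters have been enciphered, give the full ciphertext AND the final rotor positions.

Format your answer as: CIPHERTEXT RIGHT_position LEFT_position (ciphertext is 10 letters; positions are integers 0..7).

Char 1 ('A'): step: R->3, L=2; A->plug->A->R->F->L->F->refl->G->L'->A->R'->D->plug->D
Char 2 ('A'): step: R->4, L=2; A->plug->A->R->D->L->B->refl->D->L'->G->R'->E->plug->E
Char 3 ('F'): step: R->5, L=2; F->plug->F->R->E->L->H->refl->A->L'->H->R'->C->plug->C
Char 4 ('A'): step: R->6, L=2; A->plug->A->R->F->L->F->refl->G->L'->A->R'->D->plug->D
Char 5 ('C'): step: R->7, L=2; C->plug->C->R->H->L->A->refl->H->L'->E->R'->H->plug->B
Char 6 ('C'): step: R->0, L->3 (L advanced); C->plug->C->R->B->L->B->refl->D->L'->A->R'->D->plug->D
Char 7 ('G'): step: R->1, L=3; G->plug->G->R->D->L->G->refl->F->L'->H->R'->C->plug->C
Char 8 ('D'): step: R->2, L=3; D->plug->D->R->D->L->G->refl->F->L'->H->R'->A->plug->A
Char 9 ('A'): step: R->3, L=3; A->plug->A->R->F->L->C->refl->E->L'->E->R'->B->plug->H
Char 10 ('F'): step: R->4, L=3; F->plug->F->R->C->L->A->refl->H->L'->G->R'->E->plug->E
Final: ciphertext=DECDBDCAHE, RIGHT=4, LEFT=3

Answer: DECDBDCAHE 4 3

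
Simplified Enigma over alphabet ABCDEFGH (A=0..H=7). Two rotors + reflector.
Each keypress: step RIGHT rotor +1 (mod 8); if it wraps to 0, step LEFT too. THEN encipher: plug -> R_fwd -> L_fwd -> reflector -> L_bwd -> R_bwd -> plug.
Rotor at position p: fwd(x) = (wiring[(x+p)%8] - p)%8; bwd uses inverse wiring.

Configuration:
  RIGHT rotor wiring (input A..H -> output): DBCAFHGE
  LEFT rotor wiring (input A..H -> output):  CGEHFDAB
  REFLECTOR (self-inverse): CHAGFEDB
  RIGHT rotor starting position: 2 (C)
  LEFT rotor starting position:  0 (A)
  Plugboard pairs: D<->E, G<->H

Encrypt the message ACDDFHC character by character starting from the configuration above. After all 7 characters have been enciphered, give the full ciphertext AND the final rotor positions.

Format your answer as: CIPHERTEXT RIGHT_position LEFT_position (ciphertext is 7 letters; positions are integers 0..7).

Char 1 ('A'): step: R->3, L=0; A->plug->A->R->F->L->D->refl->G->L'->B->R'->E->plug->D
Char 2 ('C'): step: R->4, L=0; C->plug->C->R->C->L->E->refl->F->L'->E->R'->H->plug->G
Char 3 ('D'): step: R->5, L=0; D->plug->E->R->E->L->F->refl->E->L'->C->R'->A->plug->A
Char 4 ('D'): step: R->6, L=0; D->plug->E->R->E->L->F->refl->E->L'->C->R'->F->plug->F
Char 5 ('F'): step: R->7, L=0; F->plug->F->R->G->L->A->refl->C->L'->A->R'->G->plug->H
Char 6 ('H'): step: R->0, L->1 (L advanced); H->plug->G->R->G->L->A->refl->C->L'->E->R'->H->plug->G
Char 7 ('C'): step: R->1, L=1; C->plug->C->R->H->L->B->refl->H->L'->F->R'->F->plug->F
Final: ciphertext=DGAFHGF, RIGHT=1, LEFT=1

Answer: DGAFHGF 1 1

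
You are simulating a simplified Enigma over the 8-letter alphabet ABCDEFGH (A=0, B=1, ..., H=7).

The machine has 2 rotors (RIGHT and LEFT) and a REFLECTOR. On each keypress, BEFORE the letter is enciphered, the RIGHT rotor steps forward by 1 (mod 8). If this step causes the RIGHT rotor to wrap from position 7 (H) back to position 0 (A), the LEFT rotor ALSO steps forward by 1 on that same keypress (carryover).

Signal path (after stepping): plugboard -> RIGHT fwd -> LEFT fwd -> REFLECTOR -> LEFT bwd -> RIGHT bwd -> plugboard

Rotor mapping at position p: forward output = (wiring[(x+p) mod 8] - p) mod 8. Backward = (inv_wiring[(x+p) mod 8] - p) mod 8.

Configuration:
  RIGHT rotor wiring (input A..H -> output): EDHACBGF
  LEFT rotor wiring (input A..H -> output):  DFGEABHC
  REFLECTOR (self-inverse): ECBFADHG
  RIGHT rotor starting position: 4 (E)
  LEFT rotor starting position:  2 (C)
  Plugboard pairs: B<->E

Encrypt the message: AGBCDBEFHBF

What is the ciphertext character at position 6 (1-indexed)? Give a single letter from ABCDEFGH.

Char 1 ('A'): step: R->5, L=2; A->plug->A->R->E->L->F->refl->D->L'->H->R'->D->plug->D
Char 2 ('G'): step: R->6, L=2; G->plug->G->R->E->L->F->refl->D->L'->H->R'->B->plug->E
Char 3 ('B'): step: R->7, L=2; B->plug->E->R->B->L->C->refl->B->L'->G->R'->A->plug->A
Char 4 ('C'): step: R->0, L->3 (L advanced); C->plug->C->R->H->L->D->refl->F->L'->B->R'->F->plug->F
Char 5 ('D'): step: R->1, L=3; D->plug->D->R->B->L->F->refl->D->L'->H->R'->C->plug->C
Char 6 ('B'): step: R->2, L=3; B->plug->E->R->E->L->H->refl->G->L'->C->R'->G->plug->G

G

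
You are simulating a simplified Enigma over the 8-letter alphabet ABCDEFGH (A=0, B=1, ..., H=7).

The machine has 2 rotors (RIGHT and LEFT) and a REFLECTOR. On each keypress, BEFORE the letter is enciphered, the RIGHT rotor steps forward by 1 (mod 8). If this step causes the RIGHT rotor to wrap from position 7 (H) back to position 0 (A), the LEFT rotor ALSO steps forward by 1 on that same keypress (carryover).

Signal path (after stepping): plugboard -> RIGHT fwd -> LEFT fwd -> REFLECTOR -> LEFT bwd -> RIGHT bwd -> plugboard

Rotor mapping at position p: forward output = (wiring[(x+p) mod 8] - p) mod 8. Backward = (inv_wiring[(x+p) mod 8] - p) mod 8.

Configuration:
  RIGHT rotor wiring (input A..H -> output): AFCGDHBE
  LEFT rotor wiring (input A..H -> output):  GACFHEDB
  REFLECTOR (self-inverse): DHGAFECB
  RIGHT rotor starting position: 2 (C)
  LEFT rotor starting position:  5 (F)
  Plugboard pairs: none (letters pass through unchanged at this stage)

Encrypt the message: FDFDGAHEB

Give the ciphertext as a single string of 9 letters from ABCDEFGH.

Answer: GBAHDHGHC

Derivation:
Char 1 ('F'): step: R->3, L=5; F->plug->F->R->F->L->F->refl->E->L'->C->R'->G->plug->G
Char 2 ('D'): step: R->4, L=5; D->plug->D->R->A->L->H->refl->B->L'->D->R'->B->plug->B
Char 3 ('F'): step: R->5, L=5; F->plug->F->R->F->L->F->refl->E->L'->C->R'->A->plug->A
Char 4 ('D'): step: R->6, L=5; D->plug->D->R->H->L->C->refl->G->L'->B->R'->H->plug->H
Char 5 ('G'): step: R->7, L=5; G->plug->G->R->A->L->H->refl->B->L'->D->R'->D->plug->D
Char 6 ('A'): step: R->0, L->6 (L advanced); A->plug->A->R->A->L->F->refl->E->L'->E->R'->H->plug->H
Char 7 ('H'): step: R->1, L=6; H->plug->H->R->H->L->G->refl->C->L'->D->R'->G->plug->G
Char 8 ('E'): step: R->2, L=6; E->plug->E->R->H->L->G->refl->C->L'->D->R'->H->plug->H
Char 9 ('B'): step: R->3, L=6; B->plug->B->R->A->L->F->refl->E->L'->E->R'->C->plug->C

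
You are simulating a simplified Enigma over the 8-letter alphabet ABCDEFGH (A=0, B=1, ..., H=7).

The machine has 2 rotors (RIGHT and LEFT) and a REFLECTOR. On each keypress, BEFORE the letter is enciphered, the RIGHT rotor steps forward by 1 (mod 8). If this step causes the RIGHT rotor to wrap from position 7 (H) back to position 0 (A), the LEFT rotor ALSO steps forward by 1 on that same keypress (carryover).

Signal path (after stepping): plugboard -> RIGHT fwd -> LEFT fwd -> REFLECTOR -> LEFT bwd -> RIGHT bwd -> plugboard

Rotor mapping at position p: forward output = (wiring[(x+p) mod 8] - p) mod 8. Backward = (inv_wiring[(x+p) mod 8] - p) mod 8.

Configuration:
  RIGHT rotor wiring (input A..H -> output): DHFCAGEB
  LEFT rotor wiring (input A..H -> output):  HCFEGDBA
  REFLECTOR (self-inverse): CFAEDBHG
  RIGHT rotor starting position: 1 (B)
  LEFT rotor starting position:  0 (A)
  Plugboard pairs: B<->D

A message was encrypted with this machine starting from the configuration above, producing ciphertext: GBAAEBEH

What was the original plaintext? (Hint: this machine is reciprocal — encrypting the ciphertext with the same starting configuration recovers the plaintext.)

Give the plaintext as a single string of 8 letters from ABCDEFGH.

Char 1 ('G'): step: R->2, L=0; G->plug->G->R->B->L->C->refl->A->L'->H->R'->F->plug->F
Char 2 ('B'): step: R->3, L=0; B->plug->D->R->B->L->C->refl->A->L'->H->R'->A->plug->A
Char 3 ('A'): step: R->4, L=0; A->plug->A->R->E->L->G->refl->H->L'->A->R'->C->plug->C
Char 4 ('A'): step: R->5, L=0; A->plug->A->R->B->L->C->refl->A->L'->H->R'->B->plug->D
Char 5 ('E'): step: R->6, L=0; E->plug->E->R->H->L->A->refl->C->L'->B->R'->D->plug->B
Char 6 ('B'): step: R->7, L=0; B->plug->D->R->G->L->B->refl->F->L'->C->R'->A->plug->A
Char 7 ('E'): step: R->0, L->1 (L advanced); E->plug->E->R->A->L->B->refl->F->L'->D->R'->A->plug->A
Char 8 ('H'): step: R->1, L=1; H->plug->H->R->C->L->D->refl->E->L'->B->R'->C->plug->C

Answer: FACDBAAC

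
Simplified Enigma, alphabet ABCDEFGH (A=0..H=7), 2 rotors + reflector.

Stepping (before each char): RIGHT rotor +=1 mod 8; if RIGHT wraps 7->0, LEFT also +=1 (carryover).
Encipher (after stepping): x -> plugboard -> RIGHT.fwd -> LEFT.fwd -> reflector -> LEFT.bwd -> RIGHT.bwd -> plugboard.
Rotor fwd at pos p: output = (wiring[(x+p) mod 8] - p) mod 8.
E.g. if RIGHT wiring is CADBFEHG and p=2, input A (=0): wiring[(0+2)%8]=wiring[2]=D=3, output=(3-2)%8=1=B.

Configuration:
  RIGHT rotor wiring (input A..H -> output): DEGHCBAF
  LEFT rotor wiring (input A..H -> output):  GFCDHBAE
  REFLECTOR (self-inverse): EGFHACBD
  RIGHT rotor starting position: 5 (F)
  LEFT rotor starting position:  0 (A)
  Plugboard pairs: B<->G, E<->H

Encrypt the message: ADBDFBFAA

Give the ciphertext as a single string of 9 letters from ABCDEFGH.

Answer: FAGABECCG

Derivation:
Char 1 ('A'): step: R->6, L=0; A->plug->A->R->C->L->C->refl->F->L'->B->R'->F->plug->F
Char 2 ('D'): step: R->7, L=0; D->plug->D->R->H->L->E->refl->A->L'->G->R'->A->plug->A
Char 3 ('B'): step: R->0, L->1 (L advanced); B->plug->G->R->A->L->E->refl->A->L'->E->R'->B->plug->G
Char 4 ('D'): step: R->1, L=1; D->plug->D->R->B->L->B->refl->G->L'->D->R'->A->plug->A
Char 5 ('F'): step: R->2, L=1; F->plug->F->R->D->L->G->refl->B->L'->B->R'->G->plug->B
Char 6 ('B'): step: R->3, L=1; B->plug->G->R->B->L->B->refl->G->L'->D->R'->H->plug->E
Char 7 ('F'): step: R->4, L=1; F->plug->F->R->A->L->E->refl->A->L'->E->R'->C->plug->C
Char 8 ('A'): step: R->5, L=1; A->plug->A->R->E->L->A->refl->E->L'->A->R'->C->plug->C
Char 9 ('A'): step: R->6, L=1; A->plug->A->R->C->L->C->refl->F->L'->H->R'->B->plug->G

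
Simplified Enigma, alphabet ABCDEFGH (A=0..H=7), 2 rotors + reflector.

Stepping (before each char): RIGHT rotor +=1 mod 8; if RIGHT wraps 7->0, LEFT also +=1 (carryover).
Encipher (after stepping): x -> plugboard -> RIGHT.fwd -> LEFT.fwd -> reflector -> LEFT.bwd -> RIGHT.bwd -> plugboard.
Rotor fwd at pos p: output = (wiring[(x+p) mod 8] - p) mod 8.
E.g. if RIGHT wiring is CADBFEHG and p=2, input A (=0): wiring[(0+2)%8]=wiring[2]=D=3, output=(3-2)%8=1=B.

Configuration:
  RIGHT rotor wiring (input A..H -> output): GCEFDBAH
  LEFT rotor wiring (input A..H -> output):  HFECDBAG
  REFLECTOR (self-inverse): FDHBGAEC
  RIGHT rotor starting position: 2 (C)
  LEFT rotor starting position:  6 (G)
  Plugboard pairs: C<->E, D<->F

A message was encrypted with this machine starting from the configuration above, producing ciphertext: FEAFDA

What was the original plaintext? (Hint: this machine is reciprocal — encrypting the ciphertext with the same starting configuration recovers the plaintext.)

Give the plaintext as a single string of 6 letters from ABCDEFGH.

Char 1 ('F'): step: R->3, L=6; F->plug->D->R->F->L->E->refl->G->L'->E->R'->E->plug->C
Char 2 ('E'): step: R->4, L=6; E->plug->C->R->E->L->G->refl->E->L'->F->R'->B->plug->B
Char 3 ('A'): step: R->5, L=6; A->plug->A->R->E->L->G->refl->E->L'->F->R'->E->plug->C
Char 4 ('F'): step: R->6, L=6; F->plug->D->R->E->L->G->refl->E->L'->F->R'->G->plug->G
Char 5 ('D'): step: R->7, L=6; D->plug->F->R->E->L->G->refl->E->L'->F->R'->D->plug->F
Char 6 ('A'): step: R->0, L->7 (L advanced); A->plug->A->R->G->L->C->refl->H->L'->A->R'->G->plug->G

Answer: CBCGFG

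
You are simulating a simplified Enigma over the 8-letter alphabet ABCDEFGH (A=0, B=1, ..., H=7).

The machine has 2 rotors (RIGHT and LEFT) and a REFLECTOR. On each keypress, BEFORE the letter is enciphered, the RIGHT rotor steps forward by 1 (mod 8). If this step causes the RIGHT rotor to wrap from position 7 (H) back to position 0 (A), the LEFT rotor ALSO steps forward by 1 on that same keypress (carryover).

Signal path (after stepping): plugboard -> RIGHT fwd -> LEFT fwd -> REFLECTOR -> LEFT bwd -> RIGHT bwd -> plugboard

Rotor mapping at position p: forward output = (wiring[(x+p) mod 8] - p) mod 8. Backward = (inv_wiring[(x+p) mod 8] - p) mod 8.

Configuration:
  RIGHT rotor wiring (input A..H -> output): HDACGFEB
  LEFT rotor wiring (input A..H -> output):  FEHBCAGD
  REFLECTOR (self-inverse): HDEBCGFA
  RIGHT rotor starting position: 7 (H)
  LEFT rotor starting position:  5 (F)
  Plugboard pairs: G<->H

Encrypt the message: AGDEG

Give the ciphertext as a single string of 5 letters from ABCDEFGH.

Answer: EBGAF

Derivation:
Char 1 ('A'): step: R->0, L->6 (L advanced); A->plug->A->R->H->L->C->refl->E->L'->G->R'->E->plug->E
Char 2 ('G'): step: R->1, L=6; G->plug->H->R->G->L->E->refl->C->L'->H->R'->B->plug->B
Char 3 ('D'): step: R->2, L=6; D->plug->D->R->D->L->G->refl->F->L'->B->R'->H->plug->G
Char 4 ('E'): step: R->3, L=6; E->plug->E->R->G->L->E->refl->C->L'->H->R'->A->plug->A
Char 5 ('G'): step: R->4, L=6; G->plug->H->R->G->L->E->refl->C->L'->H->R'->F->plug->F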